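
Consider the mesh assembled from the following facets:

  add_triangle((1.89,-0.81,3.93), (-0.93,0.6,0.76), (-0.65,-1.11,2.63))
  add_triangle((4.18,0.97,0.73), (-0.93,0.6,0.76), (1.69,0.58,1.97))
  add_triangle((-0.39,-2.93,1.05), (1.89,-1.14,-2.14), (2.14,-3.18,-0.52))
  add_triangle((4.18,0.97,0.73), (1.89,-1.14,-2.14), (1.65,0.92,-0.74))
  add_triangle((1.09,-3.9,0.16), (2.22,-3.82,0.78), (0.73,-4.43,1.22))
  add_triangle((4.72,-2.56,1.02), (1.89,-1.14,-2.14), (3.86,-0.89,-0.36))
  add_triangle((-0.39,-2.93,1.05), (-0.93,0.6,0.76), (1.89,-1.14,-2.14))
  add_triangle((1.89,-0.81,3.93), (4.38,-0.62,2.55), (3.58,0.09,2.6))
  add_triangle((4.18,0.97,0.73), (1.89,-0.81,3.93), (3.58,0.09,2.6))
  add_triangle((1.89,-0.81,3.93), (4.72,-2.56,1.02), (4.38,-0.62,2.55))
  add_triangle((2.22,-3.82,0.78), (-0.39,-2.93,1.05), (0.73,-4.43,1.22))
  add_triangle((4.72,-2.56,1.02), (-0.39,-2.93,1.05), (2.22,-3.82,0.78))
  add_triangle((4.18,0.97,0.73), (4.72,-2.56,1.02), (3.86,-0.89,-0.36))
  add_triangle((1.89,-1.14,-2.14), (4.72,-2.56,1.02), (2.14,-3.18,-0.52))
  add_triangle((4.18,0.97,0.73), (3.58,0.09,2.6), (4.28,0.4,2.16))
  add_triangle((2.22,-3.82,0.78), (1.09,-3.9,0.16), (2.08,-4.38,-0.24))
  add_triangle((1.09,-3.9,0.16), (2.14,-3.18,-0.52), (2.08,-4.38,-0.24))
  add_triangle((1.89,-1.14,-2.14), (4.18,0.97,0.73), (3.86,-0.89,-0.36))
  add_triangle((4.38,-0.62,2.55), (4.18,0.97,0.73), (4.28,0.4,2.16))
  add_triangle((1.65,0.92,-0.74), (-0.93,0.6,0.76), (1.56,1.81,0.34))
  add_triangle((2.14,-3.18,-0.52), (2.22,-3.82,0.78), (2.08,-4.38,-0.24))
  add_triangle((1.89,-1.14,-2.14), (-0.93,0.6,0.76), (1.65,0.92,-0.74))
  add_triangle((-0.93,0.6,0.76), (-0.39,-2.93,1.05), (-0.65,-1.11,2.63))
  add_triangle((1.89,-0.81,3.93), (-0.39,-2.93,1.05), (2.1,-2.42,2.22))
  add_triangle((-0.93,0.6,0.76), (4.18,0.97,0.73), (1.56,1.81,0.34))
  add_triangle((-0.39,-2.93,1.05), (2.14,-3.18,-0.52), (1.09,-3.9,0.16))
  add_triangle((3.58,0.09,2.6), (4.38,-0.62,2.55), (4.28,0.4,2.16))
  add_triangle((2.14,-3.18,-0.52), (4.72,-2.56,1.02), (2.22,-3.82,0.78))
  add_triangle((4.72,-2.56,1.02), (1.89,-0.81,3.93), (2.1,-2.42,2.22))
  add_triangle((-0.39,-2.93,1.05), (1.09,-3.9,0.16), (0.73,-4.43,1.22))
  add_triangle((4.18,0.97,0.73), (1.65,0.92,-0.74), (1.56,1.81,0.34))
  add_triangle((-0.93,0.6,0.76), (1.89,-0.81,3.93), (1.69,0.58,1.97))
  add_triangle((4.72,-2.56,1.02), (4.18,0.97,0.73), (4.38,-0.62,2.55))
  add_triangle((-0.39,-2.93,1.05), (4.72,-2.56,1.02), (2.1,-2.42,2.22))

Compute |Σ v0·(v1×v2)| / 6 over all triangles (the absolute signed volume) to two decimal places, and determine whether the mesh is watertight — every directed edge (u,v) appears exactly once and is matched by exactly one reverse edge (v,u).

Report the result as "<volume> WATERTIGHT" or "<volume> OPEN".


Per-triangle v0·(v1×v2)/6:
  t1: +1.4309
  t2: +0.8312
  t3: +1.5354
  t4: +2.0550
  t5: +0.9835
  t6: +2.5208
  t7: +0.2847
  t8: +1.4369
  t9: +0.1400
  t10: +4.5922
  t11: +0.1102
  t12: +1.5922
  t13: +2.8769
  t14: +3.9595
  t15: +0.0872
  t16: +0.6611
  t17: +0.0205
  t18: +1.9357
  t19: +0.8726
  t20: +0.2311
  t21: +0.5573
  t22: +0.1907
  t23: +0.8617
  t24: +2.9853
  t25: +0.8921
  t26: -0.2451
  t27: +0.5232
  t28: +2.4987
  t29: +3.8476
  t30: +0.5087
  t31: +1.0625
  t32: +1.2047
  t33: +4.3226
  t34: +3.2218
Σ = +50.5895 → |volume| = 50.59

Directed edges: 102 total; 6 unmatched, e.g. (-0.65,-1.11,2.63)→(1.89,-0.81,3.93) → open.

50.59 OPEN


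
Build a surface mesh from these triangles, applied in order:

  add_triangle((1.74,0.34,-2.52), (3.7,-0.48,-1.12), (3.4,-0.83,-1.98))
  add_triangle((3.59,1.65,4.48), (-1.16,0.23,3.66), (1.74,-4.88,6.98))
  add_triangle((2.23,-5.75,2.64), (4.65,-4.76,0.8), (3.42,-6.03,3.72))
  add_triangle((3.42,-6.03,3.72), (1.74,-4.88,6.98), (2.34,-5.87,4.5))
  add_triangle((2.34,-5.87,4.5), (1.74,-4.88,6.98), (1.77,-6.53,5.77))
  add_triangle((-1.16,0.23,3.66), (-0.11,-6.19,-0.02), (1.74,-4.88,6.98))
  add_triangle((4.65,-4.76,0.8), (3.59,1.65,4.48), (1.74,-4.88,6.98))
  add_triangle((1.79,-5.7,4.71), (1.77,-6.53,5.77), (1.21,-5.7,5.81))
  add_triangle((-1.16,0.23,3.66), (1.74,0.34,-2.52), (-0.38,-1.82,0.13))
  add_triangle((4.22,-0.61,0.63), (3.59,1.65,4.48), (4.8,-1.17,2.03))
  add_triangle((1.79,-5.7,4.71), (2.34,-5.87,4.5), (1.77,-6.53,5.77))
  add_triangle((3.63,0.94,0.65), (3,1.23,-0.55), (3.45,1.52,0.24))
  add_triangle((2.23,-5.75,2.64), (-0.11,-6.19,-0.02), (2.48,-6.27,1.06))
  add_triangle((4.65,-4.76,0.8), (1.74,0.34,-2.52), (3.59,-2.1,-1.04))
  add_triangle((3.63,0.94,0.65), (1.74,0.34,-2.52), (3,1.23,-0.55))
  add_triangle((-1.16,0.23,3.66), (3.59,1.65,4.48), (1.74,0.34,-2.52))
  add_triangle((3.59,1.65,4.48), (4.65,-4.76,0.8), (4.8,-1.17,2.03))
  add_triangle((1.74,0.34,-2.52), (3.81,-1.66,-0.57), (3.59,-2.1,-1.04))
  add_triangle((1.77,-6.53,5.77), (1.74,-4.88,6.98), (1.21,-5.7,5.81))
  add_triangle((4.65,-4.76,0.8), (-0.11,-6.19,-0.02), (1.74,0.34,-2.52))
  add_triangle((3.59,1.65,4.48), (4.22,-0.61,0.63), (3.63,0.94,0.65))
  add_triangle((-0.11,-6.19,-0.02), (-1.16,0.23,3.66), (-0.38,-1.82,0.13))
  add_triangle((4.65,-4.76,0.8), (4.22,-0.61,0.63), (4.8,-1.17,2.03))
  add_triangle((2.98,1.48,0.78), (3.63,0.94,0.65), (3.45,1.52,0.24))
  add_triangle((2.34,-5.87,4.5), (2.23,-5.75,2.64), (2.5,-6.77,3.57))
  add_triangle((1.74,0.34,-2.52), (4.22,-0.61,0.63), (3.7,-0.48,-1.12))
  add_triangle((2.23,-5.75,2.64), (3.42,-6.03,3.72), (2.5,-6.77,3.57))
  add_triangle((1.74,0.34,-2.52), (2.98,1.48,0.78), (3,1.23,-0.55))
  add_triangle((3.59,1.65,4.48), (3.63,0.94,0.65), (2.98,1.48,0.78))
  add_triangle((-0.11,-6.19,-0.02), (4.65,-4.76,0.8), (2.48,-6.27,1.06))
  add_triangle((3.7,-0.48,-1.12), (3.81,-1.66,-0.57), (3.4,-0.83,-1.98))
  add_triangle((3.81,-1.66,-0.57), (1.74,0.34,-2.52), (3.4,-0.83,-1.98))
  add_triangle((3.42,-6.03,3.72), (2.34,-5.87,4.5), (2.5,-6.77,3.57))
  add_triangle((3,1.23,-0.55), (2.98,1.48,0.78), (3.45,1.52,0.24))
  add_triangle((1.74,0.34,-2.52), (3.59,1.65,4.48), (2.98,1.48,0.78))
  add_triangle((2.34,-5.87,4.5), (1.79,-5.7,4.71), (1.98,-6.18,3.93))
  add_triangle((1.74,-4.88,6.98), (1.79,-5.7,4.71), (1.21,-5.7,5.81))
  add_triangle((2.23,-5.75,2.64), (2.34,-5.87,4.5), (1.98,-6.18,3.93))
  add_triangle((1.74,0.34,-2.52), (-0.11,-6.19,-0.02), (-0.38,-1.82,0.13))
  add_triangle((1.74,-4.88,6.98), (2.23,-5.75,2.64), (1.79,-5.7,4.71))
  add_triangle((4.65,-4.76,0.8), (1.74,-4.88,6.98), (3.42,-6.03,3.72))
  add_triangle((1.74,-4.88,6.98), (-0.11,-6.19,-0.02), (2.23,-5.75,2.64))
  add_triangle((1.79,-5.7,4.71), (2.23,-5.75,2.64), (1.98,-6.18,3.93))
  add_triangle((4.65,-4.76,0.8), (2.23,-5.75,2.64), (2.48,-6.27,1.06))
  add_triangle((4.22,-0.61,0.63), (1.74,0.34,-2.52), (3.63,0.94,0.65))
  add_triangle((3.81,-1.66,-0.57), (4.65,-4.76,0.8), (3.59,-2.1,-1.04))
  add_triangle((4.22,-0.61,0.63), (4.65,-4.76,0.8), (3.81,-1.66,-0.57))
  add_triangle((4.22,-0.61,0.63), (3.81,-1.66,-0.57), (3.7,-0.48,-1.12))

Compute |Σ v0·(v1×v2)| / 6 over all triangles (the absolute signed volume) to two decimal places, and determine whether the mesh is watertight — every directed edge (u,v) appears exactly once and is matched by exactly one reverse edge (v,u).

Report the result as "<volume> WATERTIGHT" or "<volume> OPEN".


159.43 WATERTIGHT

Per-triangle v0·(v1×v2)/6:
  t1: +0.8098
  t2: +19.5531
  t3: +3.9925
  t4: +3.0388
  t5: +2.4864
  t6: +15.2977
  t7: +36.8457
  t8: -0.0871
  t9: -0.9467
  t10: +3.3245
  t11: +0.0831
  t12: +0.3086
  t13: +4.5085
  t14: +0.7162
  t15: +0.8490
  t16: +0.7372
  t17: +6.2362
  t18: +1.1196
  t19: +1.3240
  t20: +13.7730
  t21: +3.8982
  t22: +1.1493
  t23: +3.7408
  t24: +0.2553
  t25: -0.2453
  t26: +0.5886
  t27: +0.5930
  t28: +0.0365
  t29: +1.5370
  t30: +3.0966
  t31: +0.8234
  t32: -0.0913
  t33: +1.7861
  t34: +0.0427
  t35: -1.1181
  t36: +0.5420
  t37: -1.8410
  t38: +0.7873
  t39: +0.6612
  t40: -1.6043
  t41: +5.5735
  t42: +11.8218
  t43: -0.3955
  t44: +4.8230
  t45: +2.9086
  t46: +1.3820
  t47: +3.3567
  t48: +1.3487
Σ = +159.4266 → |volume| = 159.43

Directed edges: 144 total, each appears once with its reverse present → watertight.


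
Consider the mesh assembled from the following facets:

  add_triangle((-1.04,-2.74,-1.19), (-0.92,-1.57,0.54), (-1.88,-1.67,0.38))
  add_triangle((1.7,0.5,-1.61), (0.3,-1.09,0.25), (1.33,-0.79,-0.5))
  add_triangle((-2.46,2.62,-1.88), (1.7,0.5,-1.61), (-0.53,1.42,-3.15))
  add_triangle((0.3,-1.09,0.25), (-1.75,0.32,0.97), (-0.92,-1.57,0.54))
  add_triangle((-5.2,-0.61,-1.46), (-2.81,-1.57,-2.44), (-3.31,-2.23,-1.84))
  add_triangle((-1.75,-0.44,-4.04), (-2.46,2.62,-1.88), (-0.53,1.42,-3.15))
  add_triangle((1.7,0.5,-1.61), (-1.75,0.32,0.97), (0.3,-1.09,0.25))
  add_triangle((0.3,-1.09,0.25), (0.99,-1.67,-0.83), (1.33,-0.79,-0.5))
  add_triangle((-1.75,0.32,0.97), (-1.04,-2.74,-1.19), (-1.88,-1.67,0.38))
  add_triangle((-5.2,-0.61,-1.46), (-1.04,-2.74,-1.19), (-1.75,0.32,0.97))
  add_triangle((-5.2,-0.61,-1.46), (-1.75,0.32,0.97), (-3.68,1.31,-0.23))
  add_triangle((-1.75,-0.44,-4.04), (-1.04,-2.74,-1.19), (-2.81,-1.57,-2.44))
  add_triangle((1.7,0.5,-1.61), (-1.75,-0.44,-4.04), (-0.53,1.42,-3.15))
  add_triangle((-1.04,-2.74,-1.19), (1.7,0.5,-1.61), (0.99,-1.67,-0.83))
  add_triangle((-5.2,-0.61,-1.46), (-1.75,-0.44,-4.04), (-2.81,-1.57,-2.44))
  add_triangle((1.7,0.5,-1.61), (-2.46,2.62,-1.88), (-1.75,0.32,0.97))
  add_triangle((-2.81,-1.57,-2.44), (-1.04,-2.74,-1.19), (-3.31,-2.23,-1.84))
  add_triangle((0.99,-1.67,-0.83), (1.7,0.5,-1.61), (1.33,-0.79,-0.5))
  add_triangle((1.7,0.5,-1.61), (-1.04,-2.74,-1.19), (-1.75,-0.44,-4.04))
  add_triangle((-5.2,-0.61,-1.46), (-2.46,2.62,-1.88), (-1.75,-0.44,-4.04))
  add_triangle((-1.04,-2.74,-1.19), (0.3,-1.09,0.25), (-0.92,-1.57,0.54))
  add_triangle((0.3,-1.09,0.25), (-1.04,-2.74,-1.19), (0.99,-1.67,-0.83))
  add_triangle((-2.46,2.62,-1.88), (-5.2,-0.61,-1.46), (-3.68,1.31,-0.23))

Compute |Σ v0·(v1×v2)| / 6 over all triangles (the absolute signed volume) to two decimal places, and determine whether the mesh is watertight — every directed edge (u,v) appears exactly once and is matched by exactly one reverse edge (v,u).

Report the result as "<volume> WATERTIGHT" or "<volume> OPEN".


Per-triangle v0·(v1×v2)/6:
  t1: +0.5317
  t2: -0.0748
  t3: +1.5799
  t4: +0.2020
  t5: +1.6564
  t6: +3.5408
  t7: -0.1031
  t8: +0.1795
  t9: +0.4717
  t10: +2.9069
  t11: +1.8402
  t12: +2.6207
  t13: +2.4666
  t14: +1.2827
  t15: +3.4789
  t16: +0.3445
  t17: +1.0968
  t18: +0.3861
  t19: +3.9753
  t20: +9.1873
  t21: +0.5053
  t22: +0.5706
  t23: +3.8200
Σ = +42.4658 → |volume| = 42.47

Directed edges: 69 total; 9 unmatched, e.g. (-0.92,-1.57,0.54)→(-1.88,-1.67,0.38) → open.

42.47 OPEN


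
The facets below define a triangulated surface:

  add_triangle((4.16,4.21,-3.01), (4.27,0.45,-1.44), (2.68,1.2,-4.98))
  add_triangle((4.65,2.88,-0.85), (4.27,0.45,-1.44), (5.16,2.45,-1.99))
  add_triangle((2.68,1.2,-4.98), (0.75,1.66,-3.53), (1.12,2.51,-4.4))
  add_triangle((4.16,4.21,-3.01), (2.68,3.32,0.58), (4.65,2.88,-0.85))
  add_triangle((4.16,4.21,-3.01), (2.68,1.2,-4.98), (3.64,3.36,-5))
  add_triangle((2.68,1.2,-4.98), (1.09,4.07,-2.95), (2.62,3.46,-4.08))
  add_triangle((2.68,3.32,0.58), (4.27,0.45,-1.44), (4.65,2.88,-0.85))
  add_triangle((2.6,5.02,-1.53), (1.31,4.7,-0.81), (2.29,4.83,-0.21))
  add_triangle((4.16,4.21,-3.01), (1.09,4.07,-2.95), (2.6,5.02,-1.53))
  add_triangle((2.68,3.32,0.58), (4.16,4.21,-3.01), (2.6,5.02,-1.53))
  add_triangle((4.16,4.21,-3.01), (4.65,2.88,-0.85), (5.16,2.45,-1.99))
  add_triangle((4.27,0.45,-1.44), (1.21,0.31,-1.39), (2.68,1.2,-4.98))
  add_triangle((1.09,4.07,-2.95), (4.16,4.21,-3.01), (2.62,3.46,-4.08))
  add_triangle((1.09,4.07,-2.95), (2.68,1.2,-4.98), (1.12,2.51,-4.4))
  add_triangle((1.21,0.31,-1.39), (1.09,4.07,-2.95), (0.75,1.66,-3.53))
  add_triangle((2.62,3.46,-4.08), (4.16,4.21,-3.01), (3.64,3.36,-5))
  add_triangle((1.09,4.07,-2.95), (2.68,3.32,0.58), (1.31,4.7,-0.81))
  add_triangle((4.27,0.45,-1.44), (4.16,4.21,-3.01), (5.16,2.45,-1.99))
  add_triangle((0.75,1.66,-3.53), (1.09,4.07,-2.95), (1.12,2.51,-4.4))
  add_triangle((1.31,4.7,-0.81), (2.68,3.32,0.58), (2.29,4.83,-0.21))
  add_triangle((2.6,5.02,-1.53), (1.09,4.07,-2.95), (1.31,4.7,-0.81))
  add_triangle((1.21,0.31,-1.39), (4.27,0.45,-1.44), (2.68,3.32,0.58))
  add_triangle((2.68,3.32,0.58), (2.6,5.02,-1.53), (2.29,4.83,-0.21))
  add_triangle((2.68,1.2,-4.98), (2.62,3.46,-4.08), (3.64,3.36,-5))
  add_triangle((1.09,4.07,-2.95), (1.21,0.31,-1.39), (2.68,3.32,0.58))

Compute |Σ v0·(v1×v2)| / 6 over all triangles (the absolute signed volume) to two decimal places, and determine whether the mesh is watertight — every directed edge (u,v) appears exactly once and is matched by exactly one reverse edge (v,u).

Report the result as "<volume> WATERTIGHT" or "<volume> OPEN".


36.88 OPEN

Per-triangle v0·(v1×v2)/6:
  t1: +9.8916
  t2: +1.3992
  t3: +0.5451
  t4: +4.2487
  t5: +1.7984
  t6: +2.2060
  t7: +0.9713
  t8: +1.0770
  t9: +4.3021
  t10: +4.0242
  t11: +2.6255
  t12: +0.1118
  t13: +3.2816
  t14: +2.8805
  t15: -1.5373
  t16: +1.8167
  t17: -3.0505
  t18: +1.5095
  t19: +0.1721
  t20: -0.0037
  t21: +2.1382
  t22: -2.3154
  t23: +1.2960
  t24: +1.1924
  t25: -3.6986
Σ = +36.8823 → |volume| = 36.88

Directed edges: 75 total; 3 unmatched, e.g. (2.68,1.2,-4.98)→(0.75,1.66,-3.53) → open.


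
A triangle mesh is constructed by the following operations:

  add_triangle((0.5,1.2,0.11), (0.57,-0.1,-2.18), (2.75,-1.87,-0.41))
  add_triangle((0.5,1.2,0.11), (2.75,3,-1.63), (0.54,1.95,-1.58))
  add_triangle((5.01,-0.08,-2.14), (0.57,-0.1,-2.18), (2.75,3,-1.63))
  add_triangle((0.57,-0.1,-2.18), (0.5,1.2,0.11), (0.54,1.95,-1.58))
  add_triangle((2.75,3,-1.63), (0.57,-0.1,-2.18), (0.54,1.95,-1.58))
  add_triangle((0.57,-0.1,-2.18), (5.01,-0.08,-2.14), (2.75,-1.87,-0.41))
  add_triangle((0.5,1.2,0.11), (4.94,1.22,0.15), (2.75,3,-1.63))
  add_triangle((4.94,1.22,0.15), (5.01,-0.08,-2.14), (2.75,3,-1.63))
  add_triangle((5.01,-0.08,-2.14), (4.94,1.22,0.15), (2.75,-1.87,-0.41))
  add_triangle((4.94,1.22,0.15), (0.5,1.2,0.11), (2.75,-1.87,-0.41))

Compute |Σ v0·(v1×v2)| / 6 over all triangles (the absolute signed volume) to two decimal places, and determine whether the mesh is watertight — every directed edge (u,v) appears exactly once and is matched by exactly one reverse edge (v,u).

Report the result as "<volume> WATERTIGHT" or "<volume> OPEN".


20.30 WATERTIGHT

Per-triangle v0·(v1×v2)/6:
  t1: -1.5031
  t2: +0.6314
  t3: +4.9566
  t4: -0.3335
  t5: +1.5659
  t6: +3.0108
  t7: +1.6999
  t8: +6.2383
  t9: +4.2755
  t10: -0.2384
Σ = +20.3034 → |volume| = 20.30

Directed edges: 30 total, each appears once with its reverse present → watertight.


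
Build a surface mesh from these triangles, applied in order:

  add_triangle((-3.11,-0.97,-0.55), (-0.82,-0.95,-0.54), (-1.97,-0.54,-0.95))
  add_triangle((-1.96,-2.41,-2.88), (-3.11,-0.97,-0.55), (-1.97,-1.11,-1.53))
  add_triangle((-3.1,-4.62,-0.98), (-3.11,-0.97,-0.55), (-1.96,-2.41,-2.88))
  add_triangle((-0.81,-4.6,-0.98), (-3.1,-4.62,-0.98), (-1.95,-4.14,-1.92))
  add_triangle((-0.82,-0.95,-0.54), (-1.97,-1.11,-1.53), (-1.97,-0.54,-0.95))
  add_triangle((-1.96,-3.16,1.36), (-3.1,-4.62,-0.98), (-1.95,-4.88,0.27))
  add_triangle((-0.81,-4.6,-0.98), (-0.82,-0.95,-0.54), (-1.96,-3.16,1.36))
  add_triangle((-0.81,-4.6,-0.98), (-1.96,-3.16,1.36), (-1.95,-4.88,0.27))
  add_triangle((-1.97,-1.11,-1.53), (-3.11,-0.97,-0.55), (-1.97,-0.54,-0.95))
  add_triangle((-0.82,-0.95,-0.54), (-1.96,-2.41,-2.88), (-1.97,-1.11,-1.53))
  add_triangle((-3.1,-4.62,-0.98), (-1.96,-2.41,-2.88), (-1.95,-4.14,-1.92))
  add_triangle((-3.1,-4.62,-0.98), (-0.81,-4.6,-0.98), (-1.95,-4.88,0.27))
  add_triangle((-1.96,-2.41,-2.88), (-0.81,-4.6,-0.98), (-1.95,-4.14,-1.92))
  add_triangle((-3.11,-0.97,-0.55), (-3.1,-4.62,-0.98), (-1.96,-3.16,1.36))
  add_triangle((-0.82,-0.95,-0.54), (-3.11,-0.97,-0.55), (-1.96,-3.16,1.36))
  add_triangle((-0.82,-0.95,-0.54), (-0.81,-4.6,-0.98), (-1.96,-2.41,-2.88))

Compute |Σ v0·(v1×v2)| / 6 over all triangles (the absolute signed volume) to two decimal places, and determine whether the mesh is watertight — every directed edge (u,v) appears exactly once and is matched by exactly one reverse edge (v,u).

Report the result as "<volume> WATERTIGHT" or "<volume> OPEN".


Per-triangle v0·(v1×v2)/6:
  t1: -0.2317
  t2: +0.4509
  t3: +4.3945
  t4: +1.8236
  t5: -0.1111
  t6: +1.9094
  t7: -1.3807
  t8: +0.2909
  t9: +0.2001
  t10: -0.2591
  t11: +1.7852
  t12: +2.2922
  t13: +0.9933
  t14: +3.8019
  t15: -1.1359
  t16: -0.7868
Σ = +14.0367 → |volume| = 14.04

Directed edges: 48 total, each appears once with its reverse present → watertight.

14.04 WATERTIGHT


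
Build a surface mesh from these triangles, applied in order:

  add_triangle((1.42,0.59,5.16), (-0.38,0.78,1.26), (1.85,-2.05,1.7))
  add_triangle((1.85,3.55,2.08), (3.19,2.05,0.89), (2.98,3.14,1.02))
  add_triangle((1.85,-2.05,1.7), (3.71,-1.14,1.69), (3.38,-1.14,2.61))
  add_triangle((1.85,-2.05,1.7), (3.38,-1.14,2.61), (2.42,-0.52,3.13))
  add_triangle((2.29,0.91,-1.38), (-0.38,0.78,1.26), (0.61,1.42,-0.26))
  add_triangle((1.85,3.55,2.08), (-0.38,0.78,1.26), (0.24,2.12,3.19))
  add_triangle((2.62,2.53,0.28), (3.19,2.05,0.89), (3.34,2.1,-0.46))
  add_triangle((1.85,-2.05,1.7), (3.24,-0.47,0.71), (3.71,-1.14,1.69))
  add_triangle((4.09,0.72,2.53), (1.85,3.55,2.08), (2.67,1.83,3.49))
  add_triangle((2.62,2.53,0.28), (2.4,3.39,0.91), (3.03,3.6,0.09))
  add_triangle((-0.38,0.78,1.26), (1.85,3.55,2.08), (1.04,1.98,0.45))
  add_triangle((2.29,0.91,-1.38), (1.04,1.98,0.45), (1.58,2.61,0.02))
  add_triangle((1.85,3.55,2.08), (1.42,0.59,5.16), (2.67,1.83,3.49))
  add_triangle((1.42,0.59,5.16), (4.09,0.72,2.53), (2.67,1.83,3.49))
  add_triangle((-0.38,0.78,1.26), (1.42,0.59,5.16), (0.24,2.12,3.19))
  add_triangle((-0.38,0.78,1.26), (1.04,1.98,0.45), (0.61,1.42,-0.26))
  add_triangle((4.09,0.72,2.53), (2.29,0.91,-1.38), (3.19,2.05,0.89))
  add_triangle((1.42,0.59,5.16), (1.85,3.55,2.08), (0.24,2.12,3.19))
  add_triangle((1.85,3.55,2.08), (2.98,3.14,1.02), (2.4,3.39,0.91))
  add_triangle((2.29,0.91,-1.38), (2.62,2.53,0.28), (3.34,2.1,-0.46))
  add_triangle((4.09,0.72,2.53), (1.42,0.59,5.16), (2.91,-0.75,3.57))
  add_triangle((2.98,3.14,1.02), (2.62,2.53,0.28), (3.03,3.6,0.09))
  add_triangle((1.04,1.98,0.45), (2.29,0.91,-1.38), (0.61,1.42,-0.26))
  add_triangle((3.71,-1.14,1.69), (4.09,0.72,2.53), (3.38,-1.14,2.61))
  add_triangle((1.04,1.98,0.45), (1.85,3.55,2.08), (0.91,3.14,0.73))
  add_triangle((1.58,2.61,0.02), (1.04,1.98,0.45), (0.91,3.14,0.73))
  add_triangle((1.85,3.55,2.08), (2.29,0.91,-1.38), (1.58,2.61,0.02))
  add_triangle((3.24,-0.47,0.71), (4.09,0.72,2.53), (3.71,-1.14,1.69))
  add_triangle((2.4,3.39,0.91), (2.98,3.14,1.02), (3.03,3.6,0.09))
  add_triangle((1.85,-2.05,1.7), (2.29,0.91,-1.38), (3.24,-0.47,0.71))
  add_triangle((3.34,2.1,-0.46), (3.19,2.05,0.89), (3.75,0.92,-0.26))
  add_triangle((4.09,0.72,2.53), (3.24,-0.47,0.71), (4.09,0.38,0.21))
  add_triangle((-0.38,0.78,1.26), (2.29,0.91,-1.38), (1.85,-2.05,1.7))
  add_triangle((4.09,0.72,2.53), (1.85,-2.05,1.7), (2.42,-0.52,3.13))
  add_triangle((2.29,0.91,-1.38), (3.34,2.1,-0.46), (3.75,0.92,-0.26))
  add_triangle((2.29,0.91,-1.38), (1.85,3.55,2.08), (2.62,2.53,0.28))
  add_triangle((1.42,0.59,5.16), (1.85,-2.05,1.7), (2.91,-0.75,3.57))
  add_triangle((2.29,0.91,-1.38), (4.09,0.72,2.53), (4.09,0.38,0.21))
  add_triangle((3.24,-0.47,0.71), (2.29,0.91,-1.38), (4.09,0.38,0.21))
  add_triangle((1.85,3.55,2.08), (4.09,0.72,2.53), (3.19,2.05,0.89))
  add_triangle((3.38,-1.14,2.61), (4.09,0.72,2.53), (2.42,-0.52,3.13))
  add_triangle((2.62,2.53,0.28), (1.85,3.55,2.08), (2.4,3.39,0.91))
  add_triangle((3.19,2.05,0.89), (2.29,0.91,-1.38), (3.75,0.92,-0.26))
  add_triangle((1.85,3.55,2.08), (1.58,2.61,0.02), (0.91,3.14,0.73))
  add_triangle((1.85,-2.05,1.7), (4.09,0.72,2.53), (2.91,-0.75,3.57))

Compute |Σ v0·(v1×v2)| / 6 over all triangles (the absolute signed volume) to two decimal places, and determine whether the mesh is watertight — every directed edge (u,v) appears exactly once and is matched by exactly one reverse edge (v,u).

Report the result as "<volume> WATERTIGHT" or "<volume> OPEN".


41.91 OPEN

Per-triangle v0·(v1×v2)/6:
  t1: +0.6468
  t2: +0.7817
  t3: +0.9268
  t4: +1.0585
  t5: -0.4252
  t6: +0.4955
  t7: +0.6374
  t8: +0.4230
  t9: +3.1733
  t10: -0.3019
  t11: +0.3266
  t12: -0.2333
  t13: +3.2974
  t14: +3.5432
  t15: +0.7482
  t16: +0.2004
  t17: +2.4631
  t18: +3.7455
  t19: +0.5484
  t20: +0.3341
  t21: +4.0944
  t22: +0.2333
  t23: +0.4196
  t24: +1.3501
  t25: -0.3105
  t26: -0.1387
  t27: +1.3726
  t28: +1.1529
  t29: +0.4230
  t30: +0.9421
  t31: +1.0703
  t32: +1.3454
  t33: -2.0962
  t34: -2.2863
  t35: +0.9277
  t36: +0.1816
  t37: +2.3438
  t38: +1.4497
  t39: +0.5287
  t40: +3.3303
  t41: +1.5966
  t42: -0.3782
  t43: -1.2092
  t44: +0.7930
  t45: +2.3882
Σ = +41.9136 → |volume| = 41.91

Directed edges: 135 total; 3 unmatched, e.g. (3.19,2.05,0.89)→(2.98,3.14,1.02) → open.


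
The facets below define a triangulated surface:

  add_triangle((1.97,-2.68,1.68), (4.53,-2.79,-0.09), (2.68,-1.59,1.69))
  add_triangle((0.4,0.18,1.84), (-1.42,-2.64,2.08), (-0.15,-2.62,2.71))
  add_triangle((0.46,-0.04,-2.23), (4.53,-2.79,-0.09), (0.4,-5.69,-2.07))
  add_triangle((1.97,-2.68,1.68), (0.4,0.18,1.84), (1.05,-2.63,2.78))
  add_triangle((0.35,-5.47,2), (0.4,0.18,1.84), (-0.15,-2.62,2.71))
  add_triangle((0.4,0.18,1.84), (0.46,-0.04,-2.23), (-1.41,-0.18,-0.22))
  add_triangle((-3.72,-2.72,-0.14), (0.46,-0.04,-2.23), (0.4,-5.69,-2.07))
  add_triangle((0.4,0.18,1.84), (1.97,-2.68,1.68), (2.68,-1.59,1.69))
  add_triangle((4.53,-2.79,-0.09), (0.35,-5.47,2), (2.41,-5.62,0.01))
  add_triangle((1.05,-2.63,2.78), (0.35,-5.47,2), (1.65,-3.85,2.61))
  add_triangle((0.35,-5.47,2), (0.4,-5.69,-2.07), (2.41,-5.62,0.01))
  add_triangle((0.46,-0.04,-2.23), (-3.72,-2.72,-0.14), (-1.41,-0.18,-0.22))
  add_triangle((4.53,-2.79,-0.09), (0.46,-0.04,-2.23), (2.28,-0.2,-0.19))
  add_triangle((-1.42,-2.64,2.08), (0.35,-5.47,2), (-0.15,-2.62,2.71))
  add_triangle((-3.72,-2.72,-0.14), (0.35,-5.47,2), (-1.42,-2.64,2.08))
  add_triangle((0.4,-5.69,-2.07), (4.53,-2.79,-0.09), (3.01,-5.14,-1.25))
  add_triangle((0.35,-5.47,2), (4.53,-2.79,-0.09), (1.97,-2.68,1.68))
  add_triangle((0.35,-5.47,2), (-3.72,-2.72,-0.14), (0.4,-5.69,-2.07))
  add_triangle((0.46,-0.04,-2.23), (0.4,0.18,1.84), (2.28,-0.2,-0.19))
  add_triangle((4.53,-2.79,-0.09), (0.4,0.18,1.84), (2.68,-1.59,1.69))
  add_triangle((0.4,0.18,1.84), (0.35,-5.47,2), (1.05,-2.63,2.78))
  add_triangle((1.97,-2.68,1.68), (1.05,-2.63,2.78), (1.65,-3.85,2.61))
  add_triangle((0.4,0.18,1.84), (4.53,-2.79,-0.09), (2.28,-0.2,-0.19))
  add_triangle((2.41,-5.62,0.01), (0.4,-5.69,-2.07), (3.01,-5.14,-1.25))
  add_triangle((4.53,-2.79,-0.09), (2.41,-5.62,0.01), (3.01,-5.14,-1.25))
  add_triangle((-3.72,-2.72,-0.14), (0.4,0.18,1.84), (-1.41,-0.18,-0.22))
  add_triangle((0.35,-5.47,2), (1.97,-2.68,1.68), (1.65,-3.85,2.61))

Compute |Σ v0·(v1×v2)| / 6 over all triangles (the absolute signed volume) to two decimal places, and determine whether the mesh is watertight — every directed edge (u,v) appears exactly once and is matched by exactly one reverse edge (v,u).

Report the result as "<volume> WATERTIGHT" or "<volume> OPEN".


83.14 OPEN

Per-triangle v0·(v1×v2)/6:
  t1: +2.0090
  t2: +1.0119
  t3: +9.5064
  t4: +1.0394
  t5: +1.2092
  t6: +0.0285
  t7: +7.8491
  t8: +1.1534
  t9: +6.0370
  t10: +1.3605
  t11: +7.6914
  t12: +1.2246
  t13: +1.9926
  t14: +2.2151
  t15: +5.6008
  t16: +0.2244
  t17: +4.5976
  t18: +14.7715
  t19: +0.1794
  t20: +0.4766
  t21: +0.8498
  t22: +0.5188
  t23: +1.7267
  t24: +3.9761
  t25: +3.8599
  t26: +0.9512
  t27: +1.0755
Σ = +83.1364 → |volume| = 83.14

Directed edges: 81 total; 3 unmatched, e.g. (0.4,0.18,1.84)→(-1.42,-2.64,2.08) → open.


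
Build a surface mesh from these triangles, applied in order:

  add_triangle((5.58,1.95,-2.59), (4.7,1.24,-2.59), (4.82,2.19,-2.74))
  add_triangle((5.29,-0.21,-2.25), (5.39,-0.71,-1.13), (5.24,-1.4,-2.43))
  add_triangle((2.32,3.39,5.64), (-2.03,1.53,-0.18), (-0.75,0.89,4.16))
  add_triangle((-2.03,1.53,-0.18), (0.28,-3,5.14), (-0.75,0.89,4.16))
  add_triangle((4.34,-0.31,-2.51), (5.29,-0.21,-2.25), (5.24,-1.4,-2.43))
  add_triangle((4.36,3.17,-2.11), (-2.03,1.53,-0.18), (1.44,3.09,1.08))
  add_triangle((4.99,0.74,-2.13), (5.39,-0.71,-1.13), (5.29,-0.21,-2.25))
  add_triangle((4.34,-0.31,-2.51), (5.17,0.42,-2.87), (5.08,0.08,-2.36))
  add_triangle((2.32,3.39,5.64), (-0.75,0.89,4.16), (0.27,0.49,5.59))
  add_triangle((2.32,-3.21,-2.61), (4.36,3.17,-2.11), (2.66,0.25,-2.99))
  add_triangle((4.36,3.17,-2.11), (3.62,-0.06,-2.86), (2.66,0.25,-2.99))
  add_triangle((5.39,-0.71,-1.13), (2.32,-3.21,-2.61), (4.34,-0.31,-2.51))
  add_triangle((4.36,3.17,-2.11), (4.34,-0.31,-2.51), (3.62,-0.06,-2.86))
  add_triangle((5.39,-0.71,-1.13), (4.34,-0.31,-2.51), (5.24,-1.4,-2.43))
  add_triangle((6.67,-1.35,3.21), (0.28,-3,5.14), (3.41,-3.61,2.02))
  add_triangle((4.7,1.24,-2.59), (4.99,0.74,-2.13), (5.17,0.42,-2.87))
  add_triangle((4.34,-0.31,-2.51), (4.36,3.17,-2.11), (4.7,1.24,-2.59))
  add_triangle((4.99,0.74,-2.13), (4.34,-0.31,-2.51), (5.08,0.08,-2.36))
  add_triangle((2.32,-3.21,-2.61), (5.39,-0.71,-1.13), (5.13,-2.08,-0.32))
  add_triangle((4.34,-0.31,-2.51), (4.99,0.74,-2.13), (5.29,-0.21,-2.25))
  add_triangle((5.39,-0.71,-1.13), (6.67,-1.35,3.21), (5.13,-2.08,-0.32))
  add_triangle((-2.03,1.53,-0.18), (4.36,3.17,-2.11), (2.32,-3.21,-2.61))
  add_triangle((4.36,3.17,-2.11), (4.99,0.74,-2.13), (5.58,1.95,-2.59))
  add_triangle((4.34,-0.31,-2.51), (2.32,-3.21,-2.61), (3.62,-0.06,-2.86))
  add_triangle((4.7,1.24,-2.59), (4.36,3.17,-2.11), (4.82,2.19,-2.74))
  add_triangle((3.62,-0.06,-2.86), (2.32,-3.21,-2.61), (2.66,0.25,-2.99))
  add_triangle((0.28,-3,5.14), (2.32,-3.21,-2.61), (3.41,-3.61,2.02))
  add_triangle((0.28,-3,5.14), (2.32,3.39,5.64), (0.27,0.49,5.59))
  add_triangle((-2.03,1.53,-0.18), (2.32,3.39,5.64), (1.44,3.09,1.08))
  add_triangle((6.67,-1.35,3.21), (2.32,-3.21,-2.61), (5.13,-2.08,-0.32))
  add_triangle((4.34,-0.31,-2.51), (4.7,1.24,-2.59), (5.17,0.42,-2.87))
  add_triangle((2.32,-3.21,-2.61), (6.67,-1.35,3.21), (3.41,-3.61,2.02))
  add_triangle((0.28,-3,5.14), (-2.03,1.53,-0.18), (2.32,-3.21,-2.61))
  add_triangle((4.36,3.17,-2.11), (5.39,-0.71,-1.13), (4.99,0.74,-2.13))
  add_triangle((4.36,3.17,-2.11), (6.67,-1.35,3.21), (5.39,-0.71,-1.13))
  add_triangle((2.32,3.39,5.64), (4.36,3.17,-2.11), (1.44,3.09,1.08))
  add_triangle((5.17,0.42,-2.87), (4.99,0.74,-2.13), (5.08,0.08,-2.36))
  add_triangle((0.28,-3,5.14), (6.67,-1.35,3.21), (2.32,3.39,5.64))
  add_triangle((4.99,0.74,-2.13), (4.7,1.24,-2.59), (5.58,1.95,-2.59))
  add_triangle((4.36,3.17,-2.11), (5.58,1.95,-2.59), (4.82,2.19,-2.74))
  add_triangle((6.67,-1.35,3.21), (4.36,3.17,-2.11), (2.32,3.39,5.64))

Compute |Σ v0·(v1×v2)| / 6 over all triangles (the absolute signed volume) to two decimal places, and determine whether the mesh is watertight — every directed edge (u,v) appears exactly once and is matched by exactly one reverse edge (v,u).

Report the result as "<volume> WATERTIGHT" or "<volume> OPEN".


208.72 OPEN

Per-triangle v0·(v1×v2)/6:
  t1: +0.3802
  t2: +1.3098
  t3: +6.7509
  t4: +4.5501
  t5: +0.6735
  t6: +5.6070
  t7: +0.9582
  t8: +0.2915
  t9: +3.5676
  t10: -4.2389
  t11: +1.9748
  t12: +4.6742
  t13: +1.9891
  t14: -1.3332
  t15: +15.0066
  t16: +0.4678
  t17: -0.1462
  t18: -0.2162
  t19: +4.6501
  t20: +0.5502
  t21: +5.4934
  t22: +7.3849
  t23: +0.2045
  t24: +1.8698
  t25: -0.3432
  t26: +1.8379
  t27: +8.2534
  t28: +6.6681
  t29: +6.0211
  t30: +4.1807
  t31: +0.0636
  t32: +13.2501
  t33: +5.1861
  t34: +2.1445
  t35: +14.9944
  t36: +7.8408
  t37: +0.3161
  t38: +36.2761
  t39: +0.4510
  t40: +0.7292
  t41: +38.4341
Σ = +208.7235 → |volume| = 208.72

Directed edges: 123 total; 3 unmatched, e.g. (0.28,-3,5.14)→(-0.75,0.89,4.16) → open.


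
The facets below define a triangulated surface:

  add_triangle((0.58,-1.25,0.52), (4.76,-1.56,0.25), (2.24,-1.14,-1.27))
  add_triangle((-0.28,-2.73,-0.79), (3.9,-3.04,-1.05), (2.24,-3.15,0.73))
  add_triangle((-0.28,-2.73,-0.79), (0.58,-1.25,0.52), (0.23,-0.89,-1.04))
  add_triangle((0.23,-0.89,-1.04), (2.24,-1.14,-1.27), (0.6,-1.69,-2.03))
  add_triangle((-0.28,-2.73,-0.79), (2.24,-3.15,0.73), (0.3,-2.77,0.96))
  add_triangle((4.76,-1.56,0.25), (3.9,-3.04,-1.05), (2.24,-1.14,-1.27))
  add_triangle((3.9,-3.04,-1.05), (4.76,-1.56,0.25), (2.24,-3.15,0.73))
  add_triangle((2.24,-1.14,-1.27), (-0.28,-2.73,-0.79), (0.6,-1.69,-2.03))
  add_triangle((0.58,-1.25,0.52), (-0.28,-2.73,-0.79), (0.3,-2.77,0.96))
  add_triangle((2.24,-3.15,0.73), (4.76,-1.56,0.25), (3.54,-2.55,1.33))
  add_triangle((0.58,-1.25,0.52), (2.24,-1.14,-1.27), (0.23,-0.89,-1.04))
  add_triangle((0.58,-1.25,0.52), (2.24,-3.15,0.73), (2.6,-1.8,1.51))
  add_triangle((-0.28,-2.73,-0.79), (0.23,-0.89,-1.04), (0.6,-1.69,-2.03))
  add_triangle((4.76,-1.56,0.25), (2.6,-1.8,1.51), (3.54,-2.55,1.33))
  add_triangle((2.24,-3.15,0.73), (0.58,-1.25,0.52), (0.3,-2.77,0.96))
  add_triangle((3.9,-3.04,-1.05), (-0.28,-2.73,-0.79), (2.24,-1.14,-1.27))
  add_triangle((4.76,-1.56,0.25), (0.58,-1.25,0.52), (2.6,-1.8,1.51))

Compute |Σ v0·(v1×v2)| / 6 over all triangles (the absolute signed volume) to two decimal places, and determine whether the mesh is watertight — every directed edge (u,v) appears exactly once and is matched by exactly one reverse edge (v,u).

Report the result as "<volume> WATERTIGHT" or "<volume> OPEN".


Per-triangle v0·(v1×v2)/6:
  t1: -1.3245
  t2: +3.3444
  t3: -0.3810
  t4: -0.0174
  t5: +1.6181
  t6: +1.5355
  t7: +3.2609
  t8: +1.3217
  t9: -0.3333
  t10: +1.5176
  t11: -0.5692
  t12: +0.3368
  t13: +0.0501
  t14: +0.6540
  t15: +0.1503
  t16: +1.6190
  t17: -0.7868
Σ = +11.9962 → |volume| = 12.00

Directed edges: 51 total; 3 unmatched, e.g. (3.54,-2.55,1.33)→(2.24,-3.15,0.73) → open.

12.00 OPEN


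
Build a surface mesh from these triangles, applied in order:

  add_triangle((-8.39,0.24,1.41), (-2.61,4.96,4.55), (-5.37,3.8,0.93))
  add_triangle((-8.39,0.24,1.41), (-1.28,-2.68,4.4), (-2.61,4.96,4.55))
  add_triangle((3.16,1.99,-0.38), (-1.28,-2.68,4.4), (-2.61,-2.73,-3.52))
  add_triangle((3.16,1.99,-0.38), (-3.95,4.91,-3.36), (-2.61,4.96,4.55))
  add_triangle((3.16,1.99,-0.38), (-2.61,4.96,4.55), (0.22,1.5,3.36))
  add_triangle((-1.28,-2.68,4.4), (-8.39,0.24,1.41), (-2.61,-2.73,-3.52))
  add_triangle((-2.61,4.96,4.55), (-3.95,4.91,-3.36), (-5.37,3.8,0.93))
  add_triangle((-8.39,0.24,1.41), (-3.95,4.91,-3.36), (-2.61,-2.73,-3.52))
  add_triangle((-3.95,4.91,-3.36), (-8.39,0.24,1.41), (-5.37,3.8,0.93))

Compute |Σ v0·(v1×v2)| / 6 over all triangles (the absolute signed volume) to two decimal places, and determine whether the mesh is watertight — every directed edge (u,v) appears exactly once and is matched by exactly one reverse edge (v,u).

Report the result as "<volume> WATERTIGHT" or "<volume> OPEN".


Per-triangle v0·(v1×v2)/6:
  t1: +20.7752
  t2: +44.2064
  t3: +6.2132
  t4: +29.8419
  t5: +8.7404
  t6: +31.4503
  t7: +19.0242
  t8: +42.3346
  t9: +20.7016
Σ = +223.2877 → |volume| = 223.29

Directed edges: 27 total; 7 unmatched, e.g. (-1.28,-2.68,4.4)→(-2.61,4.96,4.55) → open.

223.29 OPEN


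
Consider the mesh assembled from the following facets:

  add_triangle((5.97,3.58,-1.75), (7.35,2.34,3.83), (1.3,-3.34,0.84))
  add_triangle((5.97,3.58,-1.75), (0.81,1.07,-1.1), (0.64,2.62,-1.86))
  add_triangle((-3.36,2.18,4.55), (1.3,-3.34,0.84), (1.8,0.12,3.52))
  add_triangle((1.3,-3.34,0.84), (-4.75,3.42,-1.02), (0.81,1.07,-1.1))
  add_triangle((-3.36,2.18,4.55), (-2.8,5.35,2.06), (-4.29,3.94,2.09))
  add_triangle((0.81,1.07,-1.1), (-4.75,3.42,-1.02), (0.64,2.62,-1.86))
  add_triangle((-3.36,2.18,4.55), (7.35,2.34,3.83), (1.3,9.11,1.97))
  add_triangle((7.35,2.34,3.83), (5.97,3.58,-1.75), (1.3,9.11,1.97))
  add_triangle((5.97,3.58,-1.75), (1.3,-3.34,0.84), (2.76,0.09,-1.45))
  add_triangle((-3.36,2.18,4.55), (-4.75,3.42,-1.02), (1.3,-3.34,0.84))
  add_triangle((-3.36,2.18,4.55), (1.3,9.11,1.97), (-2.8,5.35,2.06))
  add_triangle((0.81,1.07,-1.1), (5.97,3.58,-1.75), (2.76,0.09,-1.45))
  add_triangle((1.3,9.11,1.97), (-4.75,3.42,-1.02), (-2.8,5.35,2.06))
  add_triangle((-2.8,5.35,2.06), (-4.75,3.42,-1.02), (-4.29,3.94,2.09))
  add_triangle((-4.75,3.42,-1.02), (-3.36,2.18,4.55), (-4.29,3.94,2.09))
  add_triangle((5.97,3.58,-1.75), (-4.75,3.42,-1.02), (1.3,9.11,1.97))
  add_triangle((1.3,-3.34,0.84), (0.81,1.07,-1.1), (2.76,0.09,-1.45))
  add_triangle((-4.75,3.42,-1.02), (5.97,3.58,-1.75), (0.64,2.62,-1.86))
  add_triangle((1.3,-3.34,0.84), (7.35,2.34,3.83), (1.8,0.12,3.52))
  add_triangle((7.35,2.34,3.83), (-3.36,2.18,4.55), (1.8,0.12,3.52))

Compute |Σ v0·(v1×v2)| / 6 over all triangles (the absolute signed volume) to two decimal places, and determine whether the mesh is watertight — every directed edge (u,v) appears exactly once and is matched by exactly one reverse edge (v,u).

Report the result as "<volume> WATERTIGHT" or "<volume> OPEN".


Per-triangle v0·(v1×v2)/6:
  t1: +22.0184
  t2: +0.9470
  t3: +10.2044
  t4: +1.6905
  t5: +6.2378
  t6: +0.4929
  t7: +61.9758
  t8: +54.4410
  t9: +4.5288
  t10: +9.9264
  t11: +17.0334
  t12: +1.7158
  t13: +16.7024
  t14: +6.1545
  t15: +4.1225
  t16: +34.6595
  t17: +0.3183
  t18: +5.0632
  t19: +11.7833
  t20: +13.7758
Σ = +283.7917 → |volume| = 283.79

Directed edges: 60 total, each appears once with its reverse present → watertight.

283.79 WATERTIGHT


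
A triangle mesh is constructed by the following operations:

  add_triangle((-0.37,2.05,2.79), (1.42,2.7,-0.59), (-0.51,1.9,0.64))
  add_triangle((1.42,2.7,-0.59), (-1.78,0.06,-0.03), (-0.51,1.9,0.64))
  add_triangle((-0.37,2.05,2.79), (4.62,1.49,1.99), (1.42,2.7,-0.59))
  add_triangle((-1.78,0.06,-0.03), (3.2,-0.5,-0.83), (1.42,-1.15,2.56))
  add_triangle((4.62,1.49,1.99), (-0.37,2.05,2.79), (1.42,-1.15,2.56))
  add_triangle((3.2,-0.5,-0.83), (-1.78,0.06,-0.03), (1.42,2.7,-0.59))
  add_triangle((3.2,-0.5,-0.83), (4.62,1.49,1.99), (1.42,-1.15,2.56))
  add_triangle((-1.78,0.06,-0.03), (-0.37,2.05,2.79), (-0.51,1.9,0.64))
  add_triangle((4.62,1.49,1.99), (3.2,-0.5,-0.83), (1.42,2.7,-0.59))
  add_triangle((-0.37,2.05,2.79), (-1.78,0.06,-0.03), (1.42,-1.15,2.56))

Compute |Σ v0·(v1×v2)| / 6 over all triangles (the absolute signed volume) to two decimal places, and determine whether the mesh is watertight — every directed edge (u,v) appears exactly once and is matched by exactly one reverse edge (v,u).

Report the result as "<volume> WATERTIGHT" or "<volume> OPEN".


31.64 WATERTIGHT

Per-triangle v0·(v1×v2)/6:
  t1: +1.5115
  t2: +0.8717
  t3: +7.0989
  t4: +0.5840
  t5: +6.9062
  t6: +0.7920
  t7: +5.0326
  t8: +1.1698
  t9: +5.2300
  t10: +2.4472
Σ = +31.6440 → |volume| = 31.64

Directed edges: 30 total, each appears once with its reverse present → watertight.


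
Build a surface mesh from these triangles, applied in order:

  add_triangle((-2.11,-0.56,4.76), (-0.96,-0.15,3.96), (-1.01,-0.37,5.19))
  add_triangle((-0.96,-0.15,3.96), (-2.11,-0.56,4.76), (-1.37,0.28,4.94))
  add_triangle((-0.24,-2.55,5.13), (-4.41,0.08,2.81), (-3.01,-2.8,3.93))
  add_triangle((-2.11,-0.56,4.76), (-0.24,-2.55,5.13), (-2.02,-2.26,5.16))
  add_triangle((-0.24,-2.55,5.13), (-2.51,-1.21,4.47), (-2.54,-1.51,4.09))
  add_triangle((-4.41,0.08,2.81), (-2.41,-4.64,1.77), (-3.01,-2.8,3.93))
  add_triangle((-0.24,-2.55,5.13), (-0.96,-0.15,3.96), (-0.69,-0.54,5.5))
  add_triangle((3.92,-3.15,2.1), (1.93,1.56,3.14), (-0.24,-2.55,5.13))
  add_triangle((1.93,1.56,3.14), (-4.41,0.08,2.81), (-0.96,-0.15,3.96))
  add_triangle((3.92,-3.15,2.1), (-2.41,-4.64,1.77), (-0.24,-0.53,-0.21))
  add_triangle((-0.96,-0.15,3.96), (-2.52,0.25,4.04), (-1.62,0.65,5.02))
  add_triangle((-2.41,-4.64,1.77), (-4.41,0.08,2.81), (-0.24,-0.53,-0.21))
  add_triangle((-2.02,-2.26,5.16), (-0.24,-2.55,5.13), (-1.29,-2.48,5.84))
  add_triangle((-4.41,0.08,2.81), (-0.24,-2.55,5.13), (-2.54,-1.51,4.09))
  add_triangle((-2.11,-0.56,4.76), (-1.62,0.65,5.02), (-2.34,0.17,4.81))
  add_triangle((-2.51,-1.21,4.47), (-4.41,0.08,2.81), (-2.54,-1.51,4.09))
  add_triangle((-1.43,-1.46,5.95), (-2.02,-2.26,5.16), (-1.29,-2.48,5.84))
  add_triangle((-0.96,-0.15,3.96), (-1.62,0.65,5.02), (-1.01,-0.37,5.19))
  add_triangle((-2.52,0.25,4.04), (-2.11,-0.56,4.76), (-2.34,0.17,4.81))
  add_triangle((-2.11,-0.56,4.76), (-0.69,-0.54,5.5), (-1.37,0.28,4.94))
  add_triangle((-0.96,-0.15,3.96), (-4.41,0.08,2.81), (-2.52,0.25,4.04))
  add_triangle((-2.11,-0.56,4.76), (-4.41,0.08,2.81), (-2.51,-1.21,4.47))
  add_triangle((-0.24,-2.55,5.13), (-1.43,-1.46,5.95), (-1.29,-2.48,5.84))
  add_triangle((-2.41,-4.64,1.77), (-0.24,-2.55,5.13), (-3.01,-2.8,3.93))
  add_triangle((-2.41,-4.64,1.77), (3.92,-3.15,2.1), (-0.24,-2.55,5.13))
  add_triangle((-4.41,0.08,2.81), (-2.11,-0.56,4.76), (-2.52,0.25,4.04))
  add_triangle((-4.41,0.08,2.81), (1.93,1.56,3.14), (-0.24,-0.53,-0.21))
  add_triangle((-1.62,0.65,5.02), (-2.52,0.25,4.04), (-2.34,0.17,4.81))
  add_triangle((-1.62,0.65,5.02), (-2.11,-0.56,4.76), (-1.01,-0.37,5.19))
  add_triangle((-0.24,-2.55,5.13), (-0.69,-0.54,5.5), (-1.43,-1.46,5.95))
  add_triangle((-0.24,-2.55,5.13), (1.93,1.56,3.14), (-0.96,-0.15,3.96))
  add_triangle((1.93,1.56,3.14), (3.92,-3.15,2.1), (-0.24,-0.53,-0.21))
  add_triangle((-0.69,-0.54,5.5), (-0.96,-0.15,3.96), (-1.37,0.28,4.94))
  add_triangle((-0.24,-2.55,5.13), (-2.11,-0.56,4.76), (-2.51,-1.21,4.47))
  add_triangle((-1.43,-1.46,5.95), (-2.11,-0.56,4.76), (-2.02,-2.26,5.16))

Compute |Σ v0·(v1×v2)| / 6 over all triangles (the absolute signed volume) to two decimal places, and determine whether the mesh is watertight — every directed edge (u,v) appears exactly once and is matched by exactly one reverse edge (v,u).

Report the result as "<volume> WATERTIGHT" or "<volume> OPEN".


Per-triangle v0·(v1×v2)/6:
  t1: -0.1716
  t2: -0.3380
  t3: +6.6650
  t4: -2.2545
  t5: +1.0031
  t6: +6.4348
  t7: -0.7805
  t8: +14.4619
  t9: +4.4630
  t10: +1.7955
  t11: -0.7471
  t12: +1.3414
  t13: +0.3781
  t14: -1.0522
  t15: +0.5579
  t16: +1.0024
  t17: +0.9216
  t18: -0.0915
  t19: +0.3061
  t20: +1.1246
  t21: -0.8023
  t22: +1.8896
  t23: +0.8855
  t24: +7.4016
  t25: +17.1092
  t26: +1.5833
  t27: -1.2908
  t28: +0.2808
  t29: +1.1547
  t30: +1.6062
  t31: +5.2963
  t32: -0.8291
  t33: -0.1606
  t34: +1.9201
  t35: +1.4223
Σ = +72.4869 → |volume| = 72.49

Directed edges: 105 total; 3 unmatched, e.g. (-2.11,-0.56,4.76)→(-0.69,-0.54,5.5) → open.

72.49 OPEN


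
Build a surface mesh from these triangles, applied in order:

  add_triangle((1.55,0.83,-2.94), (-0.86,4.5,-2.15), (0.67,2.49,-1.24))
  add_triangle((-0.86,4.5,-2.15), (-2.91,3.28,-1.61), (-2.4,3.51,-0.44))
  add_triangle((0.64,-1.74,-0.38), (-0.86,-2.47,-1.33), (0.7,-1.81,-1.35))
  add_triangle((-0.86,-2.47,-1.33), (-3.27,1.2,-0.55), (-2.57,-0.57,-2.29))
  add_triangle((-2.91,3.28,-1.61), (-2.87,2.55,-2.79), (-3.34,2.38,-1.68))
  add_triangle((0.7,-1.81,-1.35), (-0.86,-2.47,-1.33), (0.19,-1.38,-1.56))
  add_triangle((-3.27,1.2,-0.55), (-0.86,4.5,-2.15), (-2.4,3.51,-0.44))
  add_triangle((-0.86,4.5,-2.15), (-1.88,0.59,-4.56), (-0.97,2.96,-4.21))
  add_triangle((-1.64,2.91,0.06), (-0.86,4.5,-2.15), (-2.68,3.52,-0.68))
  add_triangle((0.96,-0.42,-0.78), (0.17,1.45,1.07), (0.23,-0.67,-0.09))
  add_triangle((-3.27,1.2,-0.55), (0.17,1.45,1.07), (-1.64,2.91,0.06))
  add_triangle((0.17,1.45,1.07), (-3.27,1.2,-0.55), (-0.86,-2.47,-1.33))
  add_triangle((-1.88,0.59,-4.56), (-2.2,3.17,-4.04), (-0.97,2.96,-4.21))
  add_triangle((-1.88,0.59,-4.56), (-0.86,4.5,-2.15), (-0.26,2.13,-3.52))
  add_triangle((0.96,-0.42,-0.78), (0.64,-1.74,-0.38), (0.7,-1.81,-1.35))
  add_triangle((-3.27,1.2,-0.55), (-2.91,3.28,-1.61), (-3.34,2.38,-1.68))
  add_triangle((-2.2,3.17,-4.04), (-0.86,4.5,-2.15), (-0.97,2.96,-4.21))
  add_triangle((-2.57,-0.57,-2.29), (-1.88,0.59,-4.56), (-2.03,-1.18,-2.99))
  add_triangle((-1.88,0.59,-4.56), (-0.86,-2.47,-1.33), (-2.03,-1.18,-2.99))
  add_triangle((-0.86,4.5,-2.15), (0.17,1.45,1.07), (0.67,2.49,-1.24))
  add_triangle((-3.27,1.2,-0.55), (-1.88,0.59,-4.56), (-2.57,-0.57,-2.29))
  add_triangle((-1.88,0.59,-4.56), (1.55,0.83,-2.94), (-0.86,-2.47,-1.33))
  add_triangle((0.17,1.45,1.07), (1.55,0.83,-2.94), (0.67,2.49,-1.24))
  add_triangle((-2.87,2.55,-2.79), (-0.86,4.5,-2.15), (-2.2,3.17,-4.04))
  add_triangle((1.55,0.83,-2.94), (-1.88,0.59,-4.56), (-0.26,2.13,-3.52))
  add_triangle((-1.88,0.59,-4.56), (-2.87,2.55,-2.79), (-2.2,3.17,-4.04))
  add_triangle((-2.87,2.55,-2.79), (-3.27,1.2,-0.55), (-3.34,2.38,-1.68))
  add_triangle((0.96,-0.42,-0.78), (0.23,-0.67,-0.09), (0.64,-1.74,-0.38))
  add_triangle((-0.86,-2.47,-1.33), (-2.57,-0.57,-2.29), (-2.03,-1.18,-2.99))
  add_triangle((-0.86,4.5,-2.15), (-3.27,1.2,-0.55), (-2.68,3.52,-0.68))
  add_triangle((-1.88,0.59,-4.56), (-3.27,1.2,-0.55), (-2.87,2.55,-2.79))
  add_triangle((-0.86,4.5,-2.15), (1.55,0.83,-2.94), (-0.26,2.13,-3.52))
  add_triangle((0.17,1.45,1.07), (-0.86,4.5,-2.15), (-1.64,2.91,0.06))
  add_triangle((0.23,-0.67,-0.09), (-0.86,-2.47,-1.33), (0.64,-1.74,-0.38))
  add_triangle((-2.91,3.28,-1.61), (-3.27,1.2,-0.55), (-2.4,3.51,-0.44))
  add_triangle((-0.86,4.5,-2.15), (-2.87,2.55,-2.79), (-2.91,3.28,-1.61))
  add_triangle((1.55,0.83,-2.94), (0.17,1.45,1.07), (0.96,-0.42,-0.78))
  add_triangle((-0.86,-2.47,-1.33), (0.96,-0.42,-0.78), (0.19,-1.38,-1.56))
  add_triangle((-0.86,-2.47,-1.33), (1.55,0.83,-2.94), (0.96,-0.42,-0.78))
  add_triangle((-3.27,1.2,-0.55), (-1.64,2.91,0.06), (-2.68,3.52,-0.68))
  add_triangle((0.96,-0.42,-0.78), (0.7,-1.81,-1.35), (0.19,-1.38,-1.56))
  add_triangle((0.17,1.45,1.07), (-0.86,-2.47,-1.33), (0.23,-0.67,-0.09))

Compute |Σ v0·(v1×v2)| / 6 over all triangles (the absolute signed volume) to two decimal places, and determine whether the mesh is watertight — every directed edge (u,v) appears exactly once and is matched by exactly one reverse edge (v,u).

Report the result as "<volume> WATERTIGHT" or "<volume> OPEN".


Per-triangle v0·(v1×v2)/6:
  t1: +2.1213
  t2: +2.1738
  t3: +0.4975
  t4: +1.8428
  t5: +0.8631
  t6: +0.3437
  t7: -2.7907
  t8: -2.4084
  t9: +1.3691
  t10: +0.1337
  t11: +1.0332
  t12: +0.6040
  t13: +2.5215
  t14: +3.7886
  t15: +0.2162
  t16: +0.6432
  t17: +2.5769
  t18: +1.4112
  t19: +1.2298
  t20: +1.5318
  t21: +3.3985
  t22: +5.4398
  t23: +0.7558
  t24: +2.6338
  t25: +3.1082
  t26: +2.5710
  t27: +0.5393
  t28: +0.0099
  t29: +0.9770
  t30: +2.2494
  t31: +3.5875
  t32: +2.9261
  t33: +1.9193
  t34: +0.0327
  t35: +1.5619
  t36: +2.6146
  t37: +0.7014
  t38: -0.2192
  t39: +1.2549
  t40: +0.7526
  t41: +0.1761
  t42: +0.0925
Σ = +56.7854 → |volume| = 56.79

Directed edges: 126 total, each appears once with its reverse present → watertight.

56.79 WATERTIGHT
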